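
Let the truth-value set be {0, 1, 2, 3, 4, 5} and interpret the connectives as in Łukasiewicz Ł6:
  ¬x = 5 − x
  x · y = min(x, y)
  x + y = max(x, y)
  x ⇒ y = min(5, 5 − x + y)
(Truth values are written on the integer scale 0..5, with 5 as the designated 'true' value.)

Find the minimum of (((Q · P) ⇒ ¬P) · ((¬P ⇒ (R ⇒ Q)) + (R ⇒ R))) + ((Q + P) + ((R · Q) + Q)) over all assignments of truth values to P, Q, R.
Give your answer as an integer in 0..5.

Take P = 3, Q = 3, R = 0:
Q · P = 3 · 3 = 3
¬P = ¬3 = 2
(Q · P) ⇒ ¬P = 3 ⇒ 2 = 4
¬P = ¬3 = 2
R ⇒ Q = 0 ⇒ 3 = 5
¬P ⇒ (R ⇒ Q) = 2 ⇒ 5 = 5
R ⇒ R = 0 ⇒ 0 = 5
(¬P ⇒ (R ⇒ Q)) + (R ⇒ R) = 5 + 5 = 5
((Q · P) ⇒ ¬P) · ((¬P ⇒ (R ⇒ Q)) + (R ⇒ R)) = 4 · 5 = 4
Q + P = 3 + 3 = 3
R · Q = 0 · 3 = 0
(R · Q) + Q = 0 + 3 = 3
(Q + P) + ((R · Q) + Q) = 3 + 3 = 3
(((Q · P) ⇒ ¬P) · ((¬P ⇒ (R ⇒ Q)) + (R ⇒ R))) + ((Q + P) + ((R · Q) + Q)) = 4 + 3 = 4
No assignment yields a value below 4, so this is the minimum.

4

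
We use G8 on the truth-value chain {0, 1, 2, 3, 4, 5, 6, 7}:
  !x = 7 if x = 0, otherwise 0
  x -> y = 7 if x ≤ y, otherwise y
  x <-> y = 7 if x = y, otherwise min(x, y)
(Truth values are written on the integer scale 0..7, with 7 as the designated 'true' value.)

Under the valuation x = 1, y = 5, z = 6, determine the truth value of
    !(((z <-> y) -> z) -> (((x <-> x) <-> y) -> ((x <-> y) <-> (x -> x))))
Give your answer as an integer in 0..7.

z <-> y = 6 <-> 5 = 5
(z <-> y) -> z = 5 -> 6 = 7
x <-> x = 1 <-> 1 = 7
(x <-> x) <-> y = 7 <-> 5 = 5
x <-> y = 1 <-> 5 = 1
x -> x = 1 -> 1 = 7
(x <-> y) <-> (x -> x) = 1 <-> 7 = 1
((x <-> x) <-> y) -> ((x <-> y) <-> (x -> x)) = 5 -> 1 = 1
((z <-> y) -> z) -> (((x <-> x) <-> y) -> ((x <-> y) <-> (x -> x))) = 7 -> 1 = 1
!(((z <-> y) -> z) -> (((x <-> x) <-> y) -> ((x <-> y) <-> (x -> x)))) = !1 = 0

0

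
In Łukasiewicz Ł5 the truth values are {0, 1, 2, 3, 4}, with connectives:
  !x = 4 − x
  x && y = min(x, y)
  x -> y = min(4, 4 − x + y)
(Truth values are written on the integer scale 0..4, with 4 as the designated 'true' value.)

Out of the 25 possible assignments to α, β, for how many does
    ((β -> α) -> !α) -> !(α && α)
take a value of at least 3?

24

value 4: 19 assignments (counts)
value 3: 5 assignments (counts)
value 2: 1 assignment
So 24 of the 25 assignments meet the threshold.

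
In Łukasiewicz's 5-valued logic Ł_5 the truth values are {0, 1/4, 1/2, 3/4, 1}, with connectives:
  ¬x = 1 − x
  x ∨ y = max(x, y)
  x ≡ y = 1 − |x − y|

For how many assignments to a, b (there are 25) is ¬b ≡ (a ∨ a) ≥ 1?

5

value 1: 5 assignments (counts)
value 3/4: 8 assignments
value 1/2: 6 assignments
value 1/4: 4 assignments
value 0: 2 assignments
So 5 of the 25 assignments meet the threshold.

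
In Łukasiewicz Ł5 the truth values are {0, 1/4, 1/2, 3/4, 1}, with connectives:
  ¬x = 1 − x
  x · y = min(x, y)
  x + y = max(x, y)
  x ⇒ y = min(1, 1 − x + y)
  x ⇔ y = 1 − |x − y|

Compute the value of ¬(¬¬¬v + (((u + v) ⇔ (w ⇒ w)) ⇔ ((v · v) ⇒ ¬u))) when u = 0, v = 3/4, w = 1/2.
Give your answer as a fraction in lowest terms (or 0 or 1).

1/4

¬v = ¬3/4 = 1/4
¬¬v = ¬1/4 = 3/4
¬¬¬v = ¬3/4 = 1/4
u + v = 0 + 3/4 = 3/4
w ⇒ w = 1/2 ⇒ 1/2 = 1
(u + v) ⇔ (w ⇒ w) = 3/4 ⇔ 1 = 3/4
v · v = 3/4 · 3/4 = 3/4
¬u = ¬0 = 1
(v · v) ⇒ ¬u = 3/4 ⇒ 1 = 1
((u + v) ⇔ (w ⇒ w)) ⇔ ((v · v) ⇒ ¬u) = 3/4 ⇔ 1 = 3/4
¬¬¬v + (((u + v) ⇔ (w ⇒ w)) ⇔ ((v · v) ⇒ ¬u)) = 1/4 + 3/4 = 3/4
¬(¬¬¬v + (((u + v) ⇔ (w ⇒ w)) ⇔ ((v · v) ⇒ ¬u))) = ¬3/4 = 1/4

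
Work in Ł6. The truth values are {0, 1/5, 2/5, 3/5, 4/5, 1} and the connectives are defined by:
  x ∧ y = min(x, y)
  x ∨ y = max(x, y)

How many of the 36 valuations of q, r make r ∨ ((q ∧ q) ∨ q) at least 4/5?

20

value 1: 11 assignments (counts)
value 4/5: 9 assignments (counts)
value 3/5: 7 assignments
value 2/5: 5 assignments
value 1/5: 3 assignments
value 0: 1 assignment
So 20 of the 36 assignments meet the threshold.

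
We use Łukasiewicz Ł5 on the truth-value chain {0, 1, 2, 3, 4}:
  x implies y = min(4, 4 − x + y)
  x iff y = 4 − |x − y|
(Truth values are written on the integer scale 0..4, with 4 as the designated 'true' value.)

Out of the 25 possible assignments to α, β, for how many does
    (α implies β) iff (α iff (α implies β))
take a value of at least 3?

12

value 4: 6 assignments (counts)
value 3: 6 assignments (counts)
value 2: 4 assignments
value 1: 4 assignments
value 0: 5 assignments
So 12 of the 25 assignments meet the threshold.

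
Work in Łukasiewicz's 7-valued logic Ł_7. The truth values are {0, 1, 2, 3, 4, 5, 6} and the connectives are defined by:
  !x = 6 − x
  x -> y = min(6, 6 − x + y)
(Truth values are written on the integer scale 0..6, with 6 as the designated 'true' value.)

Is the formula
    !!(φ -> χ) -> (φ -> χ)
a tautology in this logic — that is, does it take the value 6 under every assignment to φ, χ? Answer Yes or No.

Yes

At φ = 2, χ = 0, for instance:
φ -> χ = 2 -> 0 = 4
!(φ -> χ) = !4 = 2
!!(φ -> χ) = !2 = 4
!!(φ -> χ) -> (φ -> χ) = 4 -> 4 = 6
and checking the remaining 48 assignments likewise gives ≥ 6 in every case.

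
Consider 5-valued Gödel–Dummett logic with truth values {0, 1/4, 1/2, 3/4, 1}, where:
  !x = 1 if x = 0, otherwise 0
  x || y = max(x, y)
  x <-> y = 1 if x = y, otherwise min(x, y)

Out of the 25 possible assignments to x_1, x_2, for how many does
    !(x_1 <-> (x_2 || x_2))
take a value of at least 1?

8

value 1: 8 assignments (counts)
value 0: 17 assignments
So 8 of the 25 assignments meet the threshold.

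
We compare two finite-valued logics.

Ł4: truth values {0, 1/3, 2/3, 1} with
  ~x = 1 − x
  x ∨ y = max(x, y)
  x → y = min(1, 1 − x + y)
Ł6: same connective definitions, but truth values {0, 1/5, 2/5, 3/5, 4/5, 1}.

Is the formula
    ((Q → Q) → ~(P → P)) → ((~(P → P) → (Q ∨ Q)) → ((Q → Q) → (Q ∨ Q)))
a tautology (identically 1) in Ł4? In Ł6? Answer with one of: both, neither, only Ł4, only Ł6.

both

In Ł4: every assignment gives 1 — tautology.
In Ł6: every assignment gives 1 — tautology.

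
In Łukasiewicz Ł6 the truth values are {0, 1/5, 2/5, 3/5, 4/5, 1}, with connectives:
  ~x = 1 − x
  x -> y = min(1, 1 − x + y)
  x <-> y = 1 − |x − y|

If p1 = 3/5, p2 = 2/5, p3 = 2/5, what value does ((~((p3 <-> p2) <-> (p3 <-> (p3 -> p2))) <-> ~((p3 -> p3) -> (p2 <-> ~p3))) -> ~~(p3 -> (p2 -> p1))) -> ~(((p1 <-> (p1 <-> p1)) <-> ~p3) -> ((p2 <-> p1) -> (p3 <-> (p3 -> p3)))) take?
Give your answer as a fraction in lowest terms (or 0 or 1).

2/5

p3 <-> p2 = 2/5 <-> 2/5 = 1
p3 -> p2 = 2/5 -> 2/5 = 1
p3 <-> (p3 -> p2) = 2/5 <-> 1 = 2/5
(p3 <-> p2) <-> (p3 <-> (p3 -> p2)) = 1 <-> 2/5 = 2/5
~((p3 <-> p2) <-> (p3 <-> (p3 -> p2))) = ~2/5 = 3/5
p3 -> p3 = 2/5 -> 2/5 = 1
~p3 = ~2/5 = 3/5
p2 <-> ~p3 = 2/5 <-> 3/5 = 4/5
(p3 -> p3) -> (p2 <-> ~p3) = 1 -> 4/5 = 4/5
~((p3 -> p3) -> (p2 <-> ~p3)) = ~4/5 = 1/5
~((p3 <-> p2) <-> (p3 <-> (p3 -> p2))) <-> ~((p3 -> p3) -> (p2 <-> ~p3)) = 3/5 <-> 1/5 = 3/5
p2 -> p1 = 2/5 -> 3/5 = 1
p3 -> (p2 -> p1) = 2/5 -> 1 = 1
~(p3 -> (p2 -> p1)) = ~1 = 0
~~(p3 -> (p2 -> p1)) = ~0 = 1
(~((p3 <-> p2) <-> (p3 <-> (p3 -> p2))) <-> ~((p3 -> p3) -> (p2 <-> ~p3))) -> ~~(p3 -> (p2 -> p1)) = 3/5 -> 1 = 1
p1 <-> p1 = 3/5 <-> 3/5 = 1
p1 <-> (p1 <-> p1) = 3/5 <-> 1 = 3/5
~p3 = ~2/5 = 3/5
(p1 <-> (p1 <-> p1)) <-> ~p3 = 3/5 <-> 3/5 = 1
p2 <-> p1 = 2/5 <-> 3/5 = 4/5
p3 -> p3 = 2/5 -> 2/5 = 1
p3 <-> (p3 -> p3) = 2/5 <-> 1 = 2/5
(p2 <-> p1) -> (p3 <-> (p3 -> p3)) = 4/5 -> 2/5 = 3/5
((p1 <-> (p1 <-> p1)) <-> ~p3) -> ((p2 <-> p1) -> (p3 <-> (p3 -> p3))) = 1 -> 3/5 = 3/5
~(((p1 <-> (p1 <-> p1)) <-> ~p3) -> ((p2 <-> p1) -> (p3 <-> (p3 -> p3)))) = ~3/5 = 2/5
((~((p3 <-> p2) <-> (p3 <-> (p3 -> p2))) <-> ~((p3 -> p3) -> (p2 <-> ~p3))) -> ~~(p3 -> (p2 -> p1))) -> ~(((p1 <-> (p1 <-> p1)) <-> ~p3) -> ((p2 <-> p1) -> (p3 <-> (p3 -> p3)))) = 1 -> 2/5 = 2/5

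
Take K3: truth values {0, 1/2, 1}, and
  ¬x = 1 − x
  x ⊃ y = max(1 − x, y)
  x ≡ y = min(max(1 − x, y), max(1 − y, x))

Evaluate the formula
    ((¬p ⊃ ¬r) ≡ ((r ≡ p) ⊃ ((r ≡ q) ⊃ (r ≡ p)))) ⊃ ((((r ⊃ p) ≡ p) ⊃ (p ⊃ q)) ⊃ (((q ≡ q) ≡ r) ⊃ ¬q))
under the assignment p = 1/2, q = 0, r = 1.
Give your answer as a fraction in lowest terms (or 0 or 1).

¬p = ¬1/2 = 1/2
¬r = ¬1 = 0
¬p ⊃ ¬r = 1/2 ⊃ 0 = 1/2
r ≡ p = 1 ≡ 1/2 = 1/2
r ≡ q = 1 ≡ 0 = 0
r ≡ p = 1 ≡ 1/2 = 1/2
(r ≡ q) ⊃ (r ≡ p) = 0 ⊃ 1/2 = 1
(r ≡ p) ⊃ ((r ≡ q) ⊃ (r ≡ p)) = 1/2 ⊃ 1 = 1
(¬p ⊃ ¬r) ≡ ((r ≡ p) ⊃ ((r ≡ q) ⊃ (r ≡ p))) = 1/2 ≡ 1 = 1/2
r ⊃ p = 1 ⊃ 1/2 = 1/2
(r ⊃ p) ≡ p = 1/2 ≡ 1/2 = 1/2
p ⊃ q = 1/2 ⊃ 0 = 1/2
((r ⊃ p) ≡ p) ⊃ (p ⊃ q) = 1/2 ⊃ 1/2 = 1/2
q ≡ q = 0 ≡ 0 = 1
(q ≡ q) ≡ r = 1 ≡ 1 = 1
¬q = ¬0 = 1
((q ≡ q) ≡ r) ⊃ ¬q = 1 ⊃ 1 = 1
(((r ⊃ p) ≡ p) ⊃ (p ⊃ q)) ⊃ (((q ≡ q) ≡ r) ⊃ ¬q) = 1/2 ⊃ 1 = 1
((¬p ⊃ ¬r) ≡ ((r ≡ p) ⊃ ((r ≡ q) ⊃ (r ≡ p)))) ⊃ ((((r ⊃ p) ≡ p) ⊃ (p ⊃ q)) ⊃ (((q ≡ q) ≡ r) ⊃ ¬q)) = 1/2 ⊃ 1 = 1

1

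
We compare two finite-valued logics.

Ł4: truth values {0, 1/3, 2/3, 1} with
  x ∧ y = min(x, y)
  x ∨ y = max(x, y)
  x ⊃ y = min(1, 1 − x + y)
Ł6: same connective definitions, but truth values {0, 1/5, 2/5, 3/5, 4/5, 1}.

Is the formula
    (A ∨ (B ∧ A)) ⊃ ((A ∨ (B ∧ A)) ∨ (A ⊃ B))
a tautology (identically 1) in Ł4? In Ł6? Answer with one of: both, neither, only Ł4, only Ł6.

both

In Ł4: every assignment gives 1 — tautology.
In Ł6: every assignment gives 1 — tautology.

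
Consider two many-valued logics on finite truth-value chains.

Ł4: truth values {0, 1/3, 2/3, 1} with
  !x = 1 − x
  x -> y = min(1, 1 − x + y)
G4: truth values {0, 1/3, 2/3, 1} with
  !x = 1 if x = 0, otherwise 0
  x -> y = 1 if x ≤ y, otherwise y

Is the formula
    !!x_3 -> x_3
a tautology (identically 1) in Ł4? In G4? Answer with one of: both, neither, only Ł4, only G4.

In Ł4: every assignment gives 1 — tautology.
In G4: at x_3 = 1/3 the value is 1/3 — not a tautology.

only Ł4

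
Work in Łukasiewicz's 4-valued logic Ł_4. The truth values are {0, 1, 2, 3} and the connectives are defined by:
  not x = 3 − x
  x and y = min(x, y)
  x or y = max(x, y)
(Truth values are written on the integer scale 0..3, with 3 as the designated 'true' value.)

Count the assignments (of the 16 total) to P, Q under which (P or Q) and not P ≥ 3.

1

P = 0, Q = 0 ↦ 0  <
P = 0, Q = 1 ↦ 1  <
P = 0, Q = 2 ↦ 2  <
P = 0, Q = 3 ↦ 3  ≥
P = 1, Q = 0 ↦ 1  <
P = 1, Q = 1 ↦ 1  <
P = 1, Q = 2 ↦ 2  <
P = 1, Q = 3 ↦ 2  <
P = 2, Q = 0 ↦ 1  <
P = 2, Q = 1 ↦ 1  <
P = 2, Q = 2 ↦ 1  <
P = 2, Q = 3 ↦ 1  <
P = 3, Q = 0 ↦ 0  <
P = 3, Q = 1 ↦ 0  <
P = 3, Q = 2 ↦ 0  <
P = 3, Q = 3 ↦ 0  <
So 1 of the 16 assignments meets the threshold.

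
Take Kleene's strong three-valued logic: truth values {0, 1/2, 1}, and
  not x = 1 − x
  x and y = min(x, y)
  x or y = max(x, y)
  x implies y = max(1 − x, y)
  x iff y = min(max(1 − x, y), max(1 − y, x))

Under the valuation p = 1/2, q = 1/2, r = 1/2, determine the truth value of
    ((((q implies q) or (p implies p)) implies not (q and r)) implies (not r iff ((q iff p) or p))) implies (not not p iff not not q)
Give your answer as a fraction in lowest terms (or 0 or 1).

1/2

q implies q = 1/2 implies 1/2 = 1/2
p implies p = 1/2 implies 1/2 = 1/2
(q implies q) or (p implies p) = 1/2 or 1/2 = 1/2
q and r = 1/2 and 1/2 = 1/2
not (q and r) = not 1/2 = 1/2
((q implies q) or (p implies p)) implies not (q and r) = 1/2 implies 1/2 = 1/2
not r = not 1/2 = 1/2
q iff p = 1/2 iff 1/2 = 1/2
(q iff p) or p = 1/2 or 1/2 = 1/2
not r iff ((q iff p) or p) = 1/2 iff 1/2 = 1/2
(((q implies q) or (p implies p)) implies not (q and r)) implies (not r iff ((q iff p) or p)) = 1/2 implies 1/2 = 1/2
not p = not 1/2 = 1/2
not not p = not 1/2 = 1/2
not q = not 1/2 = 1/2
not not q = not 1/2 = 1/2
not not p iff not not q = 1/2 iff 1/2 = 1/2
((((q implies q) or (p implies p)) implies not (q and r)) implies (not r iff ((q iff p) or p))) implies (not not p iff not not q) = 1/2 implies 1/2 = 1/2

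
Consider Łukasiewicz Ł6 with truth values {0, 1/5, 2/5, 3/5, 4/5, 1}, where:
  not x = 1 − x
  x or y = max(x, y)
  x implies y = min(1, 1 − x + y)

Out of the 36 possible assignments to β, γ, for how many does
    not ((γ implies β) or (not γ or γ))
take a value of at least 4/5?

0

value 2/5: 3 assignments
value 1/5: 7 assignments
value 0: 26 assignments
So 0 of the 36 assignments meet the threshold.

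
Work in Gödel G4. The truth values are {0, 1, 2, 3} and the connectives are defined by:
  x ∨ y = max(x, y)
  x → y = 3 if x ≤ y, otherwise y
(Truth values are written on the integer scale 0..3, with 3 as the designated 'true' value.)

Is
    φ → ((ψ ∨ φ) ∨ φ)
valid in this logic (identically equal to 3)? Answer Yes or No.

Yes

φ = 0, ψ = 0 ↦ 3
φ = 0, ψ = 1 ↦ 3
φ = 0, ψ = 2 ↦ 3
φ = 0, ψ = 3 ↦ 3
φ = 1, ψ = 0 ↦ 3
φ = 1, ψ = 1 ↦ 3
φ = 1, ψ = 2 ↦ 3
φ = 1, ψ = 3 ↦ 3
φ = 2, ψ = 0 ↦ 3
φ = 2, ψ = 1 ↦ 3
φ = 2, ψ = 2 ↦ 3
φ = 2, ψ = 3 ↦ 3
φ = 3, ψ = 0 ↦ 3
φ = 3, ψ = 1 ↦ 3
φ = 3, ψ = 2 ↦ 3
φ = 3, ψ = 3 ↦ 3
Every assignment gives a value ≥ 3.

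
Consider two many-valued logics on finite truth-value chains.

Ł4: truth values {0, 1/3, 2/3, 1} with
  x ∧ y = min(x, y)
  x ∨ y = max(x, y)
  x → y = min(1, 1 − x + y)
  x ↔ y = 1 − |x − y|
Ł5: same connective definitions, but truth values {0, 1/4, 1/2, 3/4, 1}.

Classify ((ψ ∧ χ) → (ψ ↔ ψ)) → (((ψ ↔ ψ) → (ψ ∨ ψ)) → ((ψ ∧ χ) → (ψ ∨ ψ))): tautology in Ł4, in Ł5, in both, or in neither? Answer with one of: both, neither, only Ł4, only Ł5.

In Ł4: every assignment gives 1 — tautology.
In Ł5: every assignment gives 1 — tautology.

both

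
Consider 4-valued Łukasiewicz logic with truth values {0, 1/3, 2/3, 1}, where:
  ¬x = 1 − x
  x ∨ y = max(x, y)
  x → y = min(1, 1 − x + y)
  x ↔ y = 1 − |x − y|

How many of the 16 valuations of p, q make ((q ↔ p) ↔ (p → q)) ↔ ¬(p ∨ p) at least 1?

2

p = 0, q = 0 ↦ 1  ≥
p = 0, q = 1/3 ↦ 2/3  <
p = 0, q = 2/3 ↦ 1/3  <
p = 0, q = 1 ↦ 0  <
p = 1/3, q = 0 ↦ 2/3  <
p = 1/3, q = 1/3 ↦ 2/3  <
p = 1/3, q = 2/3 ↦ 1  ≥
p = 1/3, q = 1 ↦ 2/3  <
p = 2/3, q = 0 ↦ 1/3  <
p = 2/3, q = 1/3 ↦ 1/3  <
p = 2/3, q = 2/3 ↦ 1/3  <
p = 2/3, q = 1 ↦ 2/3  <
p = 1, q = 0 ↦ 0  <
p = 1, q = 1/3 ↦ 0  <
p = 1, q = 2/3 ↦ 0  <
p = 1, q = 1 ↦ 0  <
So 2 of the 16 assignments meet the threshold.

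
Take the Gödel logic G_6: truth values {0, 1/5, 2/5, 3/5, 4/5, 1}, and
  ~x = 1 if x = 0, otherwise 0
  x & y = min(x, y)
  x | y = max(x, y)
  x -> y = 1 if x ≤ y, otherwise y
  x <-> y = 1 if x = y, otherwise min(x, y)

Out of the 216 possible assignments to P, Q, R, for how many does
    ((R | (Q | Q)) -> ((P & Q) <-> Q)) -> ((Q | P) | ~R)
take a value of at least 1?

value 1: 141 assignments (counts)
value 4/5: 25 assignments
value 3/5: 20 assignments
value 2/5: 15 assignments
value 1/5: 10 assignments
value 0: 5 assignments
So 141 of the 216 assignments meet the threshold.

141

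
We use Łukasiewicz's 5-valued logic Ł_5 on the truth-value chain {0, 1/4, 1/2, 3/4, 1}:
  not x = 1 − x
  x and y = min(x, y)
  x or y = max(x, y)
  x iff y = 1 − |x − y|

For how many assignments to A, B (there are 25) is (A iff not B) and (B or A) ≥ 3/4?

10

value 1: 2 assignments (counts)
value 3/4: 8 assignments (counts)
value 1/2: 8 assignments
value 1/4: 5 assignments
value 0: 2 assignments
So 10 of the 25 assignments meet the threshold.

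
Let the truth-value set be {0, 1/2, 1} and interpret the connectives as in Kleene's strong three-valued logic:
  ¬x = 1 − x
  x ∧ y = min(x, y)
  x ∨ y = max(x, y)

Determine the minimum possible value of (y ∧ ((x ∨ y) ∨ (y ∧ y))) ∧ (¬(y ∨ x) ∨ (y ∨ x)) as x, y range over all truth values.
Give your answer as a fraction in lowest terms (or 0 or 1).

Take x = 0, y = 0:
x ∨ y = 0 ∨ 0 = 0
y ∧ y = 0 ∧ 0 = 0
(x ∨ y) ∨ (y ∧ y) = 0 ∨ 0 = 0
y ∧ ((x ∨ y) ∨ (y ∧ y)) = 0 ∧ 0 = 0
y ∨ x = 0 ∨ 0 = 0
¬(y ∨ x) = ¬0 = 1
y ∨ x = 0 ∨ 0 = 0
¬(y ∨ x) ∨ (y ∨ x) = 1 ∨ 0 = 1
(y ∧ ((x ∨ y) ∨ (y ∧ y))) ∧ (¬(y ∨ x) ∨ (y ∨ x)) = 0 ∧ 1 = 0
No assignment yields a value below 0, so this is the minimum.

0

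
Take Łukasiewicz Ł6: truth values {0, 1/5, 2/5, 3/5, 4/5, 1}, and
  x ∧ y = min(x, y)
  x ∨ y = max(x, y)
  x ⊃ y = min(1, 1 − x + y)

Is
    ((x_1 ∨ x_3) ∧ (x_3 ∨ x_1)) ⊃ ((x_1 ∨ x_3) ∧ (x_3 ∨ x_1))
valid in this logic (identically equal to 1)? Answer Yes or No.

Yes

At x_1 = 1, x_3 = 3/5, for instance:
x_1 ∨ x_3 = 1 ∨ 3/5 = 1
x_3 ∨ x_1 = 3/5 ∨ 1 = 1
(x_1 ∨ x_3) ∧ (x_3 ∨ x_1) = 1 ∧ 1 = 1
((x_1 ∨ x_3) ∧ (x_3 ∨ x_1)) ⊃ ((x_1 ∨ x_3) ∧ (x_3 ∨ x_1)) = 1 ⊃ 1 = 1
and checking the remaining 35 assignments likewise gives ≥ 1 in every case.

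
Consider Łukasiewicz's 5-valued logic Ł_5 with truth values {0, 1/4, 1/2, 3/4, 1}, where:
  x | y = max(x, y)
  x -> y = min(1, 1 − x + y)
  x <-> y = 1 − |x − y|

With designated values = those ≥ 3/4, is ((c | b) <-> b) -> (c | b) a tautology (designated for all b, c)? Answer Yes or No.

No

Counterexample: take b = 0, c = 0.
c | b = 0 | 0 = 0
(c | b) <-> b = 0 <-> 0 = 1
c | b = 0 | 0 = 0
((c | b) <-> b) -> (c | b) = 1 -> 0 = 0
This gives 0, which is below 3/4.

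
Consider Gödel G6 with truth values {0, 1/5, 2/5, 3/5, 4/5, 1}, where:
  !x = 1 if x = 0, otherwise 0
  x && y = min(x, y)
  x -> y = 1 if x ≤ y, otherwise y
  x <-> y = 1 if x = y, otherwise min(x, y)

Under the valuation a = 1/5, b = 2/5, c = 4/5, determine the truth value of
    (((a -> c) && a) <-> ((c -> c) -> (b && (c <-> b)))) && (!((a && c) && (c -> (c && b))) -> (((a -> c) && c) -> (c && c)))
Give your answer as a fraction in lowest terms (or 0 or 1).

1/5

a -> c = 1/5 -> 4/5 = 1
(a -> c) && a = 1 && 1/5 = 1/5
c -> c = 4/5 -> 4/5 = 1
c <-> b = 4/5 <-> 2/5 = 2/5
b && (c <-> b) = 2/5 && 2/5 = 2/5
(c -> c) -> (b && (c <-> b)) = 1 -> 2/5 = 2/5
((a -> c) && a) <-> ((c -> c) -> (b && (c <-> b))) = 1/5 <-> 2/5 = 1/5
a && c = 1/5 && 4/5 = 1/5
c && b = 4/5 && 2/5 = 2/5
c -> (c && b) = 4/5 -> 2/5 = 2/5
(a && c) && (c -> (c && b)) = 1/5 && 2/5 = 1/5
!((a && c) && (c -> (c && b))) = !1/5 = 0
a -> c = 1/5 -> 4/5 = 1
(a -> c) && c = 1 && 4/5 = 4/5
c && c = 4/5 && 4/5 = 4/5
((a -> c) && c) -> (c && c) = 4/5 -> 4/5 = 1
!((a && c) && (c -> (c && b))) -> (((a -> c) && c) -> (c && c)) = 0 -> 1 = 1
(((a -> c) && a) <-> ((c -> c) -> (b && (c <-> b)))) && (!((a && c) && (c -> (c && b))) -> (((a -> c) && c) -> (c && c))) = 1/5 && 1 = 1/5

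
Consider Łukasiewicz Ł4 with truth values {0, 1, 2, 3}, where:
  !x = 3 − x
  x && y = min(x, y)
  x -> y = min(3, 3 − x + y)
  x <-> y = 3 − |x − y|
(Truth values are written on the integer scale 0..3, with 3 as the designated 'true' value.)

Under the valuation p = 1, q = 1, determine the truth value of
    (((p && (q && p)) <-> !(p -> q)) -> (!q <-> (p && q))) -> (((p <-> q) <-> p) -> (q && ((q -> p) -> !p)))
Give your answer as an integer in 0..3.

3

q && p = 1 && 1 = 1
p && (q && p) = 1 && 1 = 1
p -> q = 1 -> 1 = 3
!(p -> q) = !3 = 0
(p && (q && p)) <-> !(p -> q) = 1 <-> 0 = 2
!q = !1 = 2
p && q = 1 && 1 = 1
!q <-> (p && q) = 2 <-> 1 = 2
((p && (q && p)) <-> !(p -> q)) -> (!q <-> (p && q)) = 2 -> 2 = 3
p <-> q = 1 <-> 1 = 3
(p <-> q) <-> p = 3 <-> 1 = 1
q -> p = 1 -> 1 = 3
!p = !1 = 2
(q -> p) -> !p = 3 -> 2 = 2
q && ((q -> p) -> !p) = 1 && 2 = 1
((p <-> q) <-> p) -> (q && ((q -> p) -> !p)) = 1 -> 1 = 3
(((p && (q && p)) <-> !(p -> q)) -> (!q <-> (p && q))) -> (((p <-> q) <-> p) -> (q && ((q -> p) -> !p))) = 3 -> 3 = 3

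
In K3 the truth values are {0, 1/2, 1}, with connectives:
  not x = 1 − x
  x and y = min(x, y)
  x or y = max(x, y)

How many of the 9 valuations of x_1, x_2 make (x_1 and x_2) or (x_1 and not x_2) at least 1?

x_1 = 0, x_2 = 0 ↦ 0  <
x_1 = 0, x_2 = 1/2 ↦ 0  <
x_1 = 0, x_2 = 1 ↦ 0  <
x_1 = 1/2, x_2 = 0 ↦ 1/2  <
x_1 = 1/2, x_2 = 1/2 ↦ 1/2  <
x_1 = 1/2, x_2 = 1 ↦ 1/2  <
x_1 = 1, x_2 = 0 ↦ 1  ≥
x_1 = 1, x_2 = 1/2 ↦ 1/2  <
x_1 = 1, x_2 = 1 ↦ 1  ≥
So 2 of the 9 assignments meet the threshold.

2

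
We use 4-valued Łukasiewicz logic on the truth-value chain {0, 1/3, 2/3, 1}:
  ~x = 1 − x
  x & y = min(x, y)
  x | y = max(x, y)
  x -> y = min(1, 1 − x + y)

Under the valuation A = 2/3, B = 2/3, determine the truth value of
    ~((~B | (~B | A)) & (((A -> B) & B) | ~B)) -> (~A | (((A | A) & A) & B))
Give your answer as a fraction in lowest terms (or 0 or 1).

1

~B = ~2/3 = 1/3
~B = ~2/3 = 1/3
~B | A = 1/3 | 2/3 = 2/3
~B | (~B | A) = 1/3 | 2/3 = 2/3
A -> B = 2/3 -> 2/3 = 1
(A -> B) & B = 1 & 2/3 = 2/3
~B = ~2/3 = 1/3
((A -> B) & B) | ~B = 2/3 | 1/3 = 2/3
(~B | (~B | A)) & (((A -> B) & B) | ~B) = 2/3 & 2/3 = 2/3
~((~B | (~B | A)) & (((A -> B) & B) | ~B)) = ~2/3 = 1/3
~A = ~2/3 = 1/3
A | A = 2/3 | 2/3 = 2/3
(A | A) & A = 2/3 & 2/3 = 2/3
((A | A) & A) & B = 2/3 & 2/3 = 2/3
~A | (((A | A) & A) & B) = 1/3 | 2/3 = 2/3
~((~B | (~B | A)) & (((A -> B) & B) | ~B)) -> (~A | (((A | A) & A) & B)) = 1/3 -> 2/3 = 1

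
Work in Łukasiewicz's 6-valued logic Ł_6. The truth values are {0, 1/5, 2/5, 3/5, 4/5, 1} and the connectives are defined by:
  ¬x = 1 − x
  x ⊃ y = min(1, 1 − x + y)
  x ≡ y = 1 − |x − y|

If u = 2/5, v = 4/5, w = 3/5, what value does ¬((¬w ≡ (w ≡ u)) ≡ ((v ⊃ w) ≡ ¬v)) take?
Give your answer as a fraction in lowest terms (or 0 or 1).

1/5

¬w = ¬3/5 = 2/5
w ≡ u = 3/5 ≡ 2/5 = 4/5
¬w ≡ (w ≡ u) = 2/5 ≡ 4/5 = 3/5
v ⊃ w = 4/5 ⊃ 3/5 = 4/5
¬v = ¬4/5 = 1/5
(v ⊃ w) ≡ ¬v = 4/5 ≡ 1/5 = 2/5
(¬w ≡ (w ≡ u)) ≡ ((v ⊃ w) ≡ ¬v) = 3/5 ≡ 2/5 = 4/5
¬((¬w ≡ (w ≡ u)) ≡ ((v ⊃ w) ≡ ¬v)) = ¬4/5 = 1/5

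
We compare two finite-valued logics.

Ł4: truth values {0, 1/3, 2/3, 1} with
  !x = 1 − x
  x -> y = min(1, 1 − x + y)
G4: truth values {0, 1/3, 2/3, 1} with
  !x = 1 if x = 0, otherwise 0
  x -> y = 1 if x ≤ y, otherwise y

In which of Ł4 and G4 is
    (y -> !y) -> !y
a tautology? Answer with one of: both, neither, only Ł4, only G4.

In Ł4: at y = 1/3 the value is 2/3 — not a tautology.
In G4: every assignment gives 1 — tautology.

only G4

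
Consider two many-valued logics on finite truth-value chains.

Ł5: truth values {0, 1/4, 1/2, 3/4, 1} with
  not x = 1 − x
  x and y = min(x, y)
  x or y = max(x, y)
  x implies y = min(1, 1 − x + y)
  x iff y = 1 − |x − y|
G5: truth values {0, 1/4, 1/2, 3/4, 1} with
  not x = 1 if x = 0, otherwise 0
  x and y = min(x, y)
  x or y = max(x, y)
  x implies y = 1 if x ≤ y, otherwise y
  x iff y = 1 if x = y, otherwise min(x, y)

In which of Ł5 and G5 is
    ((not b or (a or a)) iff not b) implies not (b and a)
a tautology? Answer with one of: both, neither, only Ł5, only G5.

In Ł5: at a = 1/4, b = 1/4 the value is 3/4 — not a tautology.
In G5: every assignment gives 1 — tautology.

only G5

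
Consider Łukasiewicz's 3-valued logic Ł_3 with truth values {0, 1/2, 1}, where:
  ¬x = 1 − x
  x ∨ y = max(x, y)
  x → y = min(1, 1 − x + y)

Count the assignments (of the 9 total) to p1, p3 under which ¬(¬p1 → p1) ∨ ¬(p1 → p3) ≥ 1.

4

p1 = 0, p3 = 0 ↦ 1  ≥
p1 = 0, p3 = 1/2 ↦ 1  ≥
p1 = 0, p3 = 1 ↦ 1  ≥
p1 = 1/2, p3 = 0 ↦ 1/2  <
p1 = 1/2, p3 = 1/2 ↦ 0  <
p1 = 1/2, p3 = 1 ↦ 0  <
p1 = 1, p3 = 0 ↦ 1  ≥
p1 = 1, p3 = 1/2 ↦ 1/2  <
p1 = 1, p3 = 1 ↦ 0  <
So 4 of the 9 assignments meet the threshold.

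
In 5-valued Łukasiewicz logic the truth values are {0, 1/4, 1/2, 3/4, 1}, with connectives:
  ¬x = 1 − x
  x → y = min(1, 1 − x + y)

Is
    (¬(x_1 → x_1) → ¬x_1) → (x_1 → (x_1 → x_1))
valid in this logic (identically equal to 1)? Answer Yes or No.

Yes

x_1 = 0 ↦ 1
x_1 = 1/4 ↦ 1
x_1 = 1/2 ↦ 1
x_1 = 3/4 ↦ 1
x_1 = 1 ↦ 1
Every assignment gives a value ≥ 1.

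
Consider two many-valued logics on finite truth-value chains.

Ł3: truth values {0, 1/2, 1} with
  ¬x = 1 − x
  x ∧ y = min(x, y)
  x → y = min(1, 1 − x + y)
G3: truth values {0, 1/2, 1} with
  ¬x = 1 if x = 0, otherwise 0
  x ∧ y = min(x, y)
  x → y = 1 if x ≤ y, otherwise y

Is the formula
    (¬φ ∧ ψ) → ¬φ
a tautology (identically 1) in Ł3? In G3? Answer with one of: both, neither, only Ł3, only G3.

In Ł3: every assignment gives 1 — tautology.
In G3: every assignment gives 1 — tautology.

both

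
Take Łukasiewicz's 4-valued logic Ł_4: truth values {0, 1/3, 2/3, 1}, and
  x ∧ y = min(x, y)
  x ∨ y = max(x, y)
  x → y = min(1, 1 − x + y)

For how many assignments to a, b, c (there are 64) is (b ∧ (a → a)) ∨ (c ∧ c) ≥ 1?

28

value 1: 28 assignments (counts)
value 2/3: 20 assignments
value 1/3: 12 assignments
value 0: 4 assignments
So 28 of the 64 assignments meet the threshold.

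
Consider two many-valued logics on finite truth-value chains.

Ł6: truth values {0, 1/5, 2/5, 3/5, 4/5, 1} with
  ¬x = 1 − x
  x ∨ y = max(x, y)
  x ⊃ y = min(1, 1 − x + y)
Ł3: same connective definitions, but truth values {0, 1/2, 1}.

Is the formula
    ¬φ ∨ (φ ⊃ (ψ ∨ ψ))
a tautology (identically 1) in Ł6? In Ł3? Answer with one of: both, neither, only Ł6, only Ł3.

neither

In Ł6: at φ = 1/5, ψ = 0 the value is 4/5 — not a tautology.
In Ł3: at φ = 1/2, ψ = 0 the value is 1/2 — not a tautology.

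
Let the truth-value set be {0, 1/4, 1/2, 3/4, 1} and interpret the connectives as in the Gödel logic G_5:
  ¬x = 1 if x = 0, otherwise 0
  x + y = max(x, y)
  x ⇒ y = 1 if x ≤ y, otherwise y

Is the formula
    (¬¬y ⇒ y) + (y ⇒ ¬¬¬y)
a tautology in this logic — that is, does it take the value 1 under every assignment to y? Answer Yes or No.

No

Counterexample: take y = 1/4.
¬y = ¬1/4 = 0
¬¬y = ¬0 = 1
¬¬y ⇒ y = 1 ⇒ 1/4 = 1/4
¬y = ¬1/4 = 0
¬¬y = ¬0 = 1
¬¬¬y = ¬1 = 0
y ⇒ ¬¬¬y = 1/4 ⇒ 0 = 0
(¬¬y ⇒ y) + (y ⇒ ¬¬¬y) = 1/4 + 0 = 1/4
This gives 1/4 ≠ 1.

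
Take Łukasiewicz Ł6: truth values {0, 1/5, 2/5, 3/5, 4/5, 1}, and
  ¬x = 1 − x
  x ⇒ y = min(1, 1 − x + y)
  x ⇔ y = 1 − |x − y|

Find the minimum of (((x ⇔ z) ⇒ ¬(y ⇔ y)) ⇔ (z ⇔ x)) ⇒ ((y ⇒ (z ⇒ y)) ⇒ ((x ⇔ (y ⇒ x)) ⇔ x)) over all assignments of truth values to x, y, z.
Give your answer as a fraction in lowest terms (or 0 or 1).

Take x = 0, y = 1, z = 2/5:
x ⇔ z = 0 ⇔ 2/5 = 3/5
y ⇔ y = 1 ⇔ 1 = 1
¬(y ⇔ y) = ¬1 = 0
(x ⇔ z) ⇒ ¬(y ⇔ y) = 3/5 ⇒ 0 = 2/5
z ⇔ x = 2/5 ⇔ 0 = 3/5
((x ⇔ z) ⇒ ¬(y ⇔ y)) ⇔ (z ⇔ x) = 2/5 ⇔ 3/5 = 4/5
z ⇒ y = 2/5 ⇒ 1 = 1
y ⇒ (z ⇒ y) = 1 ⇒ 1 = 1
y ⇒ x = 1 ⇒ 0 = 0
x ⇔ (y ⇒ x) = 0 ⇔ 0 = 1
(x ⇔ (y ⇒ x)) ⇔ x = 1 ⇔ 0 = 0
(y ⇒ (z ⇒ y)) ⇒ ((x ⇔ (y ⇒ x)) ⇔ x) = 1 ⇒ 0 = 0
(((x ⇔ z) ⇒ ¬(y ⇔ y)) ⇔ (z ⇔ x)) ⇒ ((y ⇒ (z ⇒ y)) ⇒ ((x ⇔ (y ⇒ x)) ⇔ x)) = 4/5 ⇒ 0 = 1/5
No assignment yields a value below 1/5, so this is the minimum.

1/5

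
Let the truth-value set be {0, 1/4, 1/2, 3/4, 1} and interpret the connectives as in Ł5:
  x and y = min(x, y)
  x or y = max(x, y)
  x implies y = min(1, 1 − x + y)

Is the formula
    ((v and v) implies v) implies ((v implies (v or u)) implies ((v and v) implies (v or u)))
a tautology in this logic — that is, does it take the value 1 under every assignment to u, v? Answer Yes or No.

At u = 1/4, v = 1/2, for instance:
v and v = 1/2 and 1/2 = 1/2
(v and v) implies v = 1/2 implies 1/2 = 1
v or u = 1/2 or 1/4 = 1/2
v implies (v or u) = 1/2 implies 1/2 = 1
(v and v) implies (v or u) = 1/2 implies 1/2 = 1
(v implies (v or u)) implies ((v and v) implies (v or u)) = 1 implies 1 = 1
((v and v) implies v) implies ((v implies (v or u)) implies ((v and v) implies (v or u))) = 1 implies 1 = 1
and checking the remaining 24 assignments likewise gives ≥ 1 in every case.

Yes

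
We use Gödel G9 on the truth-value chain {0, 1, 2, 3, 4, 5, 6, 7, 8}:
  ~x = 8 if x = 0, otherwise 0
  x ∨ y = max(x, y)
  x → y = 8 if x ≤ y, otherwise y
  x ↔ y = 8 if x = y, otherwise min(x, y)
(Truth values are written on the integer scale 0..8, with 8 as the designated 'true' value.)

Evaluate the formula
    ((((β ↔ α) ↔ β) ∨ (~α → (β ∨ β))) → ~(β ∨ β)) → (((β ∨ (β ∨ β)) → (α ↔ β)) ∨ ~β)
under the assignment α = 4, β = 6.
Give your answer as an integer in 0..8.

8

β ↔ α = 6 ↔ 4 = 4
(β ↔ α) ↔ β = 4 ↔ 6 = 4
~α = ~4 = 0
β ∨ β = 6 ∨ 6 = 6
~α → (β ∨ β) = 0 → 6 = 8
((β ↔ α) ↔ β) ∨ (~α → (β ∨ β)) = 4 ∨ 8 = 8
β ∨ β = 6 ∨ 6 = 6
~(β ∨ β) = ~6 = 0
(((β ↔ α) ↔ β) ∨ (~α → (β ∨ β))) → ~(β ∨ β) = 8 → 0 = 0
β ∨ β = 6 ∨ 6 = 6
β ∨ (β ∨ β) = 6 ∨ 6 = 6
α ↔ β = 4 ↔ 6 = 4
(β ∨ (β ∨ β)) → (α ↔ β) = 6 → 4 = 4
~β = ~6 = 0
((β ∨ (β ∨ β)) → (α ↔ β)) ∨ ~β = 4 ∨ 0 = 4
((((β ↔ α) ↔ β) ∨ (~α → (β ∨ β))) → ~(β ∨ β)) → (((β ∨ (β ∨ β)) → (α ↔ β)) ∨ ~β) = 0 → 4 = 8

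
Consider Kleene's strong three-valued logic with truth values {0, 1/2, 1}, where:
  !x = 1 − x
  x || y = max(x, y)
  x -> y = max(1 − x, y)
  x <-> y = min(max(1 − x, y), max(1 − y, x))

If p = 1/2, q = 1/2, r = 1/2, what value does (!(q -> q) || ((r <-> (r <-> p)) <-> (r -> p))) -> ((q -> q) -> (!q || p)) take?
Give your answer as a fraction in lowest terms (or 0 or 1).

1/2

q -> q = 1/2 -> 1/2 = 1/2
!(q -> q) = !1/2 = 1/2
r <-> p = 1/2 <-> 1/2 = 1/2
r <-> (r <-> p) = 1/2 <-> 1/2 = 1/2
r -> p = 1/2 -> 1/2 = 1/2
(r <-> (r <-> p)) <-> (r -> p) = 1/2 <-> 1/2 = 1/2
!(q -> q) || ((r <-> (r <-> p)) <-> (r -> p)) = 1/2 || 1/2 = 1/2
q -> q = 1/2 -> 1/2 = 1/2
!q = !1/2 = 1/2
!q || p = 1/2 || 1/2 = 1/2
(q -> q) -> (!q || p) = 1/2 -> 1/2 = 1/2
(!(q -> q) || ((r <-> (r <-> p)) <-> (r -> p))) -> ((q -> q) -> (!q || p)) = 1/2 -> 1/2 = 1/2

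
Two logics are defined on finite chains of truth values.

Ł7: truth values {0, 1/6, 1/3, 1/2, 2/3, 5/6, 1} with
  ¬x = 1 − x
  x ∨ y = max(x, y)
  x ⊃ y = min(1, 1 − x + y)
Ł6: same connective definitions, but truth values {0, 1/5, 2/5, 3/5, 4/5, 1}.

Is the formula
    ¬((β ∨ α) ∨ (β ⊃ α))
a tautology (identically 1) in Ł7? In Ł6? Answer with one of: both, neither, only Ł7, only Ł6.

In Ł7: at α = 0, β = 0 the value is 0 — not a tautology.
In Ł6: at α = 0, β = 0 the value is 0 — not a tautology.

neither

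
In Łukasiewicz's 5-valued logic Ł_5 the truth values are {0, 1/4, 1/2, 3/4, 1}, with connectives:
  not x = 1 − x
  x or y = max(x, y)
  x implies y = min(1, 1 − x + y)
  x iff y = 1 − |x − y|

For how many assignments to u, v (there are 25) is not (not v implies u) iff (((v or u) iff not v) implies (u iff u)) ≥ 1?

value 1: 1 assignment (counts)
value 3/4: 2 assignments
value 1/2: 3 assignments
value 1/4: 4 assignments
value 0: 15 assignments
So 1 of the 25 assignments meets the threshold.

1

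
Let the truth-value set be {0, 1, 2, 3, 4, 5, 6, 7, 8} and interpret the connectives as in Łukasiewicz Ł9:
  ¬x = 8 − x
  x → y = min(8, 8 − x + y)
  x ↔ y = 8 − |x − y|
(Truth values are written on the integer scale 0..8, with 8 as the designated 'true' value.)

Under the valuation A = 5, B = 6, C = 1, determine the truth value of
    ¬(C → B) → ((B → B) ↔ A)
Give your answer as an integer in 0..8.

C → B = 1 → 6 = 8
¬(C → B) = ¬8 = 0
B → B = 6 → 6 = 8
(B → B) ↔ A = 8 ↔ 5 = 5
¬(C → B) → ((B → B) ↔ A) = 0 → 5 = 8

8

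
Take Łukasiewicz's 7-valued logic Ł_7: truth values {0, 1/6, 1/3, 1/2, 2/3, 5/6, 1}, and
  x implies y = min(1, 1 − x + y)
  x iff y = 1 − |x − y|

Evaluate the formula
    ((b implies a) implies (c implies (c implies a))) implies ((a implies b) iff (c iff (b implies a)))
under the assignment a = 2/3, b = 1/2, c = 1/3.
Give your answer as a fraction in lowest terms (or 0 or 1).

1/2

b implies a = 1/2 implies 2/3 = 1
c implies a = 1/3 implies 2/3 = 1
c implies (c implies a) = 1/3 implies 1 = 1
(b implies a) implies (c implies (c implies a)) = 1 implies 1 = 1
a implies b = 2/3 implies 1/2 = 5/6
b implies a = 1/2 implies 2/3 = 1
c iff (b implies a) = 1/3 iff 1 = 1/3
(a implies b) iff (c iff (b implies a)) = 5/6 iff 1/3 = 1/2
((b implies a) implies (c implies (c implies a))) implies ((a implies b) iff (c iff (b implies a))) = 1 implies 1/2 = 1/2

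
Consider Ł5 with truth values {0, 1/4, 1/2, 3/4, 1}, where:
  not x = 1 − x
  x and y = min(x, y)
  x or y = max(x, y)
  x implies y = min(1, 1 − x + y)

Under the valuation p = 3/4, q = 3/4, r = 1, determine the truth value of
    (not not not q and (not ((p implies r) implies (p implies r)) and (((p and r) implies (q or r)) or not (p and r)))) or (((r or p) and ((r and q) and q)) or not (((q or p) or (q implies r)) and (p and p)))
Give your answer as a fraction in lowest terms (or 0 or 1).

not q = not 3/4 = 1/4
not not q = not 1/4 = 3/4
not not not q = not 3/4 = 1/4
p implies r = 3/4 implies 1 = 1
p implies r = 3/4 implies 1 = 1
(p implies r) implies (p implies r) = 1 implies 1 = 1
not ((p implies r) implies (p implies r)) = not 1 = 0
p and r = 3/4 and 1 = 3/4
q or r = 3/4 or 1 = 1
(p and r) implies (q or r) = 3/4 implies 1 = 1
p and r = 3/4 and 1 = 3/4
not (p and r) = not 3/4 = 1/4
((p and r) implies (q or r)) or not (p and r) = 1 or 1/4 = 1
not ((p implies r) implies (p implies r)) and (((p and r) implies (q or r)) or not (p and r)) = 0 and 1 = 0
not not not q and (not ((p implies r) implies (p implies r)) and (((p and r) implies (q or r)) or not (p and r))) = 1/4 and 0 = 0
r or p = 1 or 3/4 = 1
r and q = 1 and 3/4 = 3/4
(r and q) and q = 3/4 and 3/4 = 3/4
(r or p) and ((r and q) and q) = 1 and 3/4 = 3/4
q or p = 3/4 or 3/4 = 3/4
q implies r = 3/4 implies 1 = 1
(q or p) or (q implies r) = 3/4 or 1 = 1
p and p = 3/4 and 3/4 = 3/4
((q or p) or (q implies r)) and (p and p) = 1 and 3/4 = 3/4
not (((q or p) or (q implies r)) and (p and p)) = not 3/4 = 1/4
((r or p) and ((r and q) and q)) or not (((q or p) or (q implies r)) and (p and p)) = 3/4 or 1/4 = 3/4
(not not not q and (not ((p implies r) implies (p implies r)) and (((p and r) implies (q or r)) or not (p and r)))) or (((r or p) and ((r and q) and q)) or not (((q or p) or (q implies r)) and (p and p))) = 0 or 3/4 = 3/4

3/4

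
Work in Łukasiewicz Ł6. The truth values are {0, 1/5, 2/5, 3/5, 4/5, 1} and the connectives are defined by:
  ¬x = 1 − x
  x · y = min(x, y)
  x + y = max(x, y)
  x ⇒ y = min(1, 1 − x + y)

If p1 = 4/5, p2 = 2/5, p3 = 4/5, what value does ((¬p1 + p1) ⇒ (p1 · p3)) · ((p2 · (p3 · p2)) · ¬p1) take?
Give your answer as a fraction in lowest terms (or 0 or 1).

1/5

¬p1 = ¬4/5 = 1/5
¬p1 + p1 = 1/5 + 4/5 = 4/5
p1 · p3 = 4/5 · 4/5 = 4/5
(¬p1 + p1) ⇒ (p1 · p3) = 4/5 ⇒ 4/5 = 1
p3 · p2 = 4/5 · 2/5 = 2/5
p2 · (p3 · p2) = 2/5 · 2/5 = 2/5
¬p1 = ¬4/5 = 1/5
(p2 · (p3 · p2)) · ¬p1 = 2/5 · 1/5 = 1/5
((¬p1 + p1) ⇒ (p1 · p3)) · ((p2 · (p3 · p2)) · ¬p1) = 1 · 1/5 = 1/5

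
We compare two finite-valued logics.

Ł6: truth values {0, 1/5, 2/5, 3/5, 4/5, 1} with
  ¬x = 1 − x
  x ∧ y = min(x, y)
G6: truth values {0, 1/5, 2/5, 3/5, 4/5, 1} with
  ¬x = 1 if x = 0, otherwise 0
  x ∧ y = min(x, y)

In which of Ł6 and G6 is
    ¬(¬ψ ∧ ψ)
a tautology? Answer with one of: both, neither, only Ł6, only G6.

only G6

In Ł6: at ψ = 1/5 the value is 4/5 — not a tautology.
In G6: every assignment gives 1 — tautology.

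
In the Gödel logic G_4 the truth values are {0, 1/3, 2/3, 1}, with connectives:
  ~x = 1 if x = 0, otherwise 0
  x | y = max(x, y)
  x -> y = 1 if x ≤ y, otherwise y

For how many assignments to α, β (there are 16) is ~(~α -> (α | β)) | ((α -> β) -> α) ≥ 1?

α = 0, β = 0 ↦ 1  ≥
α = 0, β = 1/3 ↦ 0  <
α = 0, β = 2/3 ↦ 0  <
α = 0, β = 1 ↦ 0  <
α = 1/3, β = 0 ↦ 1  ≥
α = 1/3, β = 1/3 ↦ 1/3  <
α = 1/3, β = 2/3 ↦ 1/3  <
α = 1/3, β = 1 ↦ 1/3  <
α = 2/3, β = 0 ↦ 1  ≥
α = 2/3, β = 1/3 ↦ 1  ≥
α = 2/3, β = 2/3 ↦ 2/3  <
α = 2/3, β = 1 ↦ 2/3  <
α = 1, β = 0 ↦ 1  ≥
α = 1, β = 1/3 ↦ 1  ≥
α = 1, β = 2/3 ↦ 1  ≥
α = 1, β = 1 ↦ 1  ≥
So 8 of the 16 assignments meet the threshold.

8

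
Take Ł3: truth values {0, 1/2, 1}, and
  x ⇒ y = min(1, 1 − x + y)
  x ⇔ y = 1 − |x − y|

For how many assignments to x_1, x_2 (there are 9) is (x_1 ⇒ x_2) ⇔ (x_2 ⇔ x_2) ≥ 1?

6

x_1 = 0, x_2 = 0 ↦ 1  ≥
x_1 = 0, x_2 = 1/2 ↦ 1  ≥
x_1 = 0, x_2 = 1 ↦ 1  ≥
x_1 = 1/2, x_2 = 0 ↦ 1/2  <
x_1 = 1/2, x_2 = 1/2 ↦ 1  ≥
x_1 = 1/2, x_2 = 1 ↦ 1  ≥
x_1 = 1, x_2 = 0 ↦ 0  <
x_1 = 1, x_2 = 1/2 ↦ 1/2  <
x_1 = 1, x_2 = 1 ↦ 1  ≥
So 6 of the 9 assignments meet the threshold.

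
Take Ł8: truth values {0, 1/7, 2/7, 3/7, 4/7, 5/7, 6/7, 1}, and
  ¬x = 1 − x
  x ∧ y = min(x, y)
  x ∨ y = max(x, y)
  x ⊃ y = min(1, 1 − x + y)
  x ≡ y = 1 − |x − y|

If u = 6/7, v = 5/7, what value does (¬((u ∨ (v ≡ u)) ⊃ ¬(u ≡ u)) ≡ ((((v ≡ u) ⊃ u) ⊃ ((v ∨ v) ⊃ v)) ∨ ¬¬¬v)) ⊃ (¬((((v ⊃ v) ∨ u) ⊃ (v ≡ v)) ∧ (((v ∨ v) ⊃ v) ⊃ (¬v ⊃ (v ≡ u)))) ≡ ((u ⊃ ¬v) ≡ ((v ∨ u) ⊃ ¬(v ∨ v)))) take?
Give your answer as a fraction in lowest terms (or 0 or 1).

1/7

v ≡ u = 5/7 ≡ 6/7 = 6/7
u ∨ (v ≡ u) = 6/7 ∨ 6/7 = 6/7
u ≡ u = 6/7 ≡ 6/7 = 1
¬(u ≡ u) = ¬1 = 0
(u ∨ (v ≡ u)) ⊃ ¬(u ≡ u) = 6/7 ⊃ 0 = 1/7
¬((u ∨ (v ≡ u)) ⊃ ¬(u ≡ u)) = ¬1/7 = 6/7
v ≡ u = 5/7 ≡ 6/7 = 6/7
(v ≡ u) ⊃ u = 6/7 ⊃ 6/7 = 1
v ∨ v = 5/7 ∨ 5/7 = 5/7
(v ∨ v) ⊃ v = 5/7 ⊃ 5/7 = 1
((v ≡ u) ⊃ u) ⊃ ((v ∨ v) ⊃ v) = 1 ⊃ 1 = 1
¬v = ¬5/7 = 2/7
¬¬v = ¬2/7 = 5/7
¬¬¬v = ¬5/7 = 2/7
(((v ≡ u) ⊃ u) ⊃ ((v ∨ v) ⊃ v)) ∨ ¬¬¬v = 1 ∨ 2/7 = 1
¬((u ∨ (v ≡ u)) ⊃ ¬(u ≡ u)) ≡ ((((v ≡ u) ⊃ u) ⊃ ((v ∨ v) ⊃ v)) ∨ ¬¬¬v) = 6/7 ≡ 1 = 6/7
v ⊃ v = 5/7 ⊃ 5/7 = 1
(v ⊃ v) ∨ u = 1 ∨ 6/7 = 1
v ≡ v = 5/7 ≡ 5/7 = 1
((v ⊃ v) ∨ u) ⊃ (v ≡ v) = 1 ⊃ 1 = 1
v ∨ v = 5/7 ∨ 5/7 = 5/7
(v ∨ v) ⊃ v = 5/7 ⊃ 5/7 = 1
¬v = ¬5/7 = 2/7
v ≡ u = 5/7 ≡ 6/7 = 6/7
¬v ⊃ (v ≡ u) = 2/7 ⊃ 6/7 = 1
((v ∨ v) ⊃ v) ⊃ (¬v ⊃ (v ≡ u)) = 1 ⊃ 1 = 1
(((v ⊃ v) ∨ u) ⊃ (v ≡ v)) ∧ (((v ∨ v) ⊃ v) ⊃ (¬v ⊃ (v ≡ u))) = 1 ∧ 1 = 1
¬((((v ⊃ v) ∨ u) ⊃ (v ≡ v)) ∧ (((v ∨ v) ⊃ v) ⊃ (¬v ⊃ (v ≡ u)))) = ¬1 = 0
¬v = ¬5/7 = 2/7
u ⊃ ¬v = 6/7 ⊃ 2/7 = 3/7
v ∨ u = 5/7 ∨ 6/7 = 6/7
v ∨ v = 5/7 ∨ 5/7 = 5/7
¬(v ∨ v) = ¬5/7 = 2/7
(v ∨ u) ⊃ ¬(v ∨ v) = 6/7 ⊃ 2/7 = 3/7
(u ⊃ ¬v) ≡ ((v ∨ u) ⊃ ¬(v ∨ v)) = 3/7 ≡ 3/7 = 1
¬((((v ⊃ v) ∨ u) ⊃ (v ≡ v)) ∧ (((v ∨ v) ⊃ v) ⊃ (¬v ⊃ (v ≡ u)))) ≡ ((u ⊃ ¬v) ≡ ((v ∨ u) ⊃ ¬(v ∨ v))) = 0 ≡ 1 = 0
(¬((u ∨ (v ≡ u)) ⊃ ¬(u ≡ u)) ≡ ((((v ≡ u) ⊃ u) ⊃ ((v ∨ v) ⊃ v)) ∨ ¬¬¬v)) ⊃ (¬((((v ⊃ v) ∨ u) ⊃ (v ≡ v)) ∧ (((v ∨ v) ⊃ v) ⊃ (¬v ⊃ (v ≡ u)))) ≡ ((u ⊃ ¬v) ≡ ((v ∨ u) ⊃ ¬(v ∨ v)))) = 6/7 ⊃ 0 = 1/7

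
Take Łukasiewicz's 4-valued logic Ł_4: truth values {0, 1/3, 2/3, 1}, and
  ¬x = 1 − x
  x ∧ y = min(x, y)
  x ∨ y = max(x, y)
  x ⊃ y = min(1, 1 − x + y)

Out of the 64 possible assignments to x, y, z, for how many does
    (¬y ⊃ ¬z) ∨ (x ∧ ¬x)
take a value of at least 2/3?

value 1: 40 assignments (counts)
value 2/3: 12 assignments (counts)
value 1/3: 10 assignments
value 0: 2 assignments
So 52 of the 64 assignments meet the threshold.

52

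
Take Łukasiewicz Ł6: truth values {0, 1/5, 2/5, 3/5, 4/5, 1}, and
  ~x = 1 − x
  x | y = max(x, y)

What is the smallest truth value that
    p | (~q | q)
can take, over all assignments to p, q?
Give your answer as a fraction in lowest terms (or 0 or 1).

3/5

Take p = 0, q = 2/5:
~q = ~2/5 = 3/5
~q | q = 3/5 | 2/5 = 3/5
p | (~q | q) = 0 | 3/5 = 3/5
No assignment yields a value below 3/5, so this is the minimum.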